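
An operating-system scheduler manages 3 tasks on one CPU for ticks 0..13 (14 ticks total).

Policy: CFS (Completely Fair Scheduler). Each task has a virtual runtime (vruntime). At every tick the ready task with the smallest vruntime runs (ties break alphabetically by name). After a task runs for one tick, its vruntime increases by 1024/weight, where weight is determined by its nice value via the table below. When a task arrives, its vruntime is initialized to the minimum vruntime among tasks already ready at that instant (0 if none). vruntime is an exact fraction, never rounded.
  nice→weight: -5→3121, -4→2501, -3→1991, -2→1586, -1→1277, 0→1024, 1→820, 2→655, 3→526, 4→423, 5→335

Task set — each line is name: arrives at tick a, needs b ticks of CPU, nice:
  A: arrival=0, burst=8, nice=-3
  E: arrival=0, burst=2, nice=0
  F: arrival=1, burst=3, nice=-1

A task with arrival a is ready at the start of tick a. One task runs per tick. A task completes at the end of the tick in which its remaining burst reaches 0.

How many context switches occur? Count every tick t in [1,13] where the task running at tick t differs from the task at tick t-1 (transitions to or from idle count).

context switches = 9

t=0: vr[A=0 E=0] → run A
t=1: vr[A=1024/1991 E=0 F=0] → run E
t=2: vr[A=1024/1991 E=1 F=0] → run F
t=3: vr[A=1024/1991 E=1 F=1024/1277] → run A
t=4: vr[A=2048/1991 E=1 F=1024/1277] → run F
t=5: vr[A=2048/1991 E=1 F=2048/1277] → run E
t=6: vr[A=2048/1991 F=2048/1277] → run A
t=7: vr[A=3072/1991 F=2048/1277] → run A
t=8: vr[A=4096/1991 F=2048/1277] → run F
t=9: vr[A=4096/1991] → run A
t=10: vr[A=5120/1991] → run A
t=11: vr[A=6144/1991] → run A
t=12: vr[A=7168/1991] → run A
t=13: (idle)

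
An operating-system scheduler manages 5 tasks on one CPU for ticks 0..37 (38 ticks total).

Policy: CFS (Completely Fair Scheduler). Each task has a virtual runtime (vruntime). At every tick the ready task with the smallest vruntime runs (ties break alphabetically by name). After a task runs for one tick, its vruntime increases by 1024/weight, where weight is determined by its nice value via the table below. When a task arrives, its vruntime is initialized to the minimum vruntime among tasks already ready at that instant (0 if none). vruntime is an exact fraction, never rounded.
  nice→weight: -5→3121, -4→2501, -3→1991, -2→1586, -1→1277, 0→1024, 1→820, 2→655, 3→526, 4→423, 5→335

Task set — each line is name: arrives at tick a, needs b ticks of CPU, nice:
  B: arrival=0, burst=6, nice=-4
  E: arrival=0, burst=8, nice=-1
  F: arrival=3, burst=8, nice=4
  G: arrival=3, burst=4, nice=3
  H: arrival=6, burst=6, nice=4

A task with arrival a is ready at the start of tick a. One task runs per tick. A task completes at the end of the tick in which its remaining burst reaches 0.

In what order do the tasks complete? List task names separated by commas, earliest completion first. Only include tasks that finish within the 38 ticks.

t=0: vr[B=0 E=0] → run B
t=1: vr[B=1024/2501 E=0] → run E
t=2: vr[B=1024/2501 E=1024/1277] → run B
t=3: vr[B=2048/2501 E=1024/1277 F=1024/1277 G=1024/1277] → run E
t=4: vr[B=2048/2501 E=2048/1277 F=1024/1277 G=1024/1277] → run F
t=5: vr[B=2048/2501 E=2048/1277 F=1740800/540171 G=1024/1277] → run G
t=6: vr[B=2048/2501 E=2048/1277 F=1740800/540171 G=923136/335851 H=2048/2501] → run B
t=7: vr[B=3072/2501 E=2048/1277 F=1740800/540171 G=923136/335851 H=2048/2501] → run H
t=8: vr[B=3072/2501 E=2048/1277 F=1740800/540171 G=923136/335851 H=3427328/1057923] → run B
t=9: vr[B=4096/2501 E=2048/1277 F=1740800/540171 G=923136/335851 H=3427328/1057923] → run E
t=10: vr[B=4096/2501 E=3072/1277 F=1740800/540171 G=923136/335851 H=3427328/1057923] → run B
t=11: vr[B=5120/2501 E=3072/1277 F=1740800/540171 G=923136/335851 H=3427328/1057923] → run B
t=12: vr[E=3072/1277 F=1740800/540171 G=923136/335851 H=3427328/1057923] → run E
t=13: vr[E=4096/1277 F=1740800/540171 G=923136/335851 H=3427328/1057923] → run G
t=14: vr[E=4096/1277 F=1740800/540171 G=1576960/335851 H=3427328/1057923] → run E
t=15: vr[E=5120/1277 F=1740800/540171 G=1576960/335851 H=3427328/1057923] → run F
t=16: vr[E=5120/1277 F=3048448/540171 G=1576960/335851 H=3427328/1057923] → run H
t=17: vr[E=5120/1277 F=3048448/540171 G=1576960/335851 H=5988352/1057923] → run E
t=18: vr[E=6144/1277 F=3048448/540171 G=1576960/335851 H=5988352/1057923] → run G
t=19: vr[E=6144/1277 F=3048448/540171 G=2230784/335851 H=5988352/1057923] → run E
t=20: vr[E=7168/1277 F=3048448/540171 G=2230784/335851 H=5988352/1057923] → run E
t=21: vr[F=3048448/540171 G=2230784/335851 H=5988352/1057923] → run F
t=22: vr[F=1452032/180057 G=2230784/335851 H=5988352/1057923] → run H
t=23: vr[F=1452032/180057 G=2230784/335851 H=2849792/352641] → run G
t=24: vr[F=1452032/180057 H=2849792/352641] → run F
t=25: vr[F=5663744/540171 H=2849792/352641] → run H
t=26: vr[F=5663744/540171 H=11110400/1057923] → run F
t=27: vr[F=6971392/540171 H=11110400/1057923] → run H
t=28: vr[F=6971392/540171 H=13671424/1057923] → run F
t=29: vr[F=2759680/180057 H=13671424/1057923] → run H
t=30: vr[F=2759680/180057] → run F
t=31: vr[F=9586688/540171] → run F
t=32: (idle)
t=33: (idle)
t=34: (idle)
t=35: (idle)
t=36: (idle)
t=37: (idle)

completion order = B, E, G, H, F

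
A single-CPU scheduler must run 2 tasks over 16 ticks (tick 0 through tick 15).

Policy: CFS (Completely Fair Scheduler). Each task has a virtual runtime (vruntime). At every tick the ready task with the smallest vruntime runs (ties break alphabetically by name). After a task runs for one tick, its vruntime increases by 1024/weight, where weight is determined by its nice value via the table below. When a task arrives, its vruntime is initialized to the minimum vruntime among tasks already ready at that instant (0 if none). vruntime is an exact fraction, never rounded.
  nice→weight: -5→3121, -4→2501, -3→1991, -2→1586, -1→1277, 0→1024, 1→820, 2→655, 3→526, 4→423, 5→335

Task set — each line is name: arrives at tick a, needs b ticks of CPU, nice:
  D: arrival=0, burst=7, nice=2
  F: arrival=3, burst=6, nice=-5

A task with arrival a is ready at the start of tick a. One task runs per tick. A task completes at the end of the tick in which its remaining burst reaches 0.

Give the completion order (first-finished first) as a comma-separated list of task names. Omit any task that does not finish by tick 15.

completion order = F, D

t=0: vr[D=0] → run D
t=1: vr[D=1024/655] → run D
t=2: vr[D=2048/655] → run D
t=3: vr[D=3072/655 F=3072/655] → run D
t=4: vr[D=4096/655 F=3072/655] → run F
t=5: vr[D=4096/655 F=10258432/2044255] → run F
t=6: vr[D=4096/655 F=10929152/2044255] → run F
t=7: vr[D=4096/655 F=11599872/2044255] → run F
t=8: vr[D=4096/655 F=12270592/2044255] → run F
t=9: vr[D=4096/655 F=12941312/2044255] → run D
t=10: vr[D=1024/131 F=12941312/2044255] → run F
t=11: vr[D=1024/131] → run D
t=12: vr[D=6144/655] → run D
t=13: (idle)
t=14: (idle)
t=15: (idle)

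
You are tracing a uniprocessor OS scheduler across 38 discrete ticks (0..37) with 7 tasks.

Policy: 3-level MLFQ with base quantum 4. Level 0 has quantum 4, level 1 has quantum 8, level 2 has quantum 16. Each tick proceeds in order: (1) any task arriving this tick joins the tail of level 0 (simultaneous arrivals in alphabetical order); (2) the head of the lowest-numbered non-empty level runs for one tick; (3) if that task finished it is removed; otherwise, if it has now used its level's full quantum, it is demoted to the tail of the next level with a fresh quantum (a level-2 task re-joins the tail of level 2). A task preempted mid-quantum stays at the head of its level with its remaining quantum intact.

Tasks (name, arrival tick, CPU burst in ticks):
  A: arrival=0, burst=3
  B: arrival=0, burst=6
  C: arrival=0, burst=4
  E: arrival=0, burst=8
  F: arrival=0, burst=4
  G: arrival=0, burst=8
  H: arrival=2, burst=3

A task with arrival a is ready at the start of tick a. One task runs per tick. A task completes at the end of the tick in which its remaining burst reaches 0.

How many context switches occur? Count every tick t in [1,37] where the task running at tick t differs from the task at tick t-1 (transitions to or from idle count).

context switches = 10

t=0: L0/L1/L2 = ABCEFG/-/- → run A
t=1: L0/L1/L2 = ABCEFG/-/- → run A
t=2: L0/L1/L2 = ABCEFGH/-/- → run A
t=3: L0/L1/L2 = BCEFGH/-/- → run B
t=4: L0/L1/L2 = BCEFGH/-/- → run B
t=5: L0/L1/L2 = BCEFGH/-/- → run B
t=6: L0/L1/L2 = BCEFGH/-/- → run B
t=7: L0/L1/L2 = CEFGH/B/- → run C
t=8: L0/L1/L2 = CEFGH/B/- → run C
t=9: L0/L1/L2 = CEFGH/B/- → run C
t=10: L0/L1/L2 = CEFGH/B/- → run C
t=11: L0/L1/L2 = EFGH/B/- → run E
t=12: L0/L1/L2 = EFGH/B/- → run E
t=13: L0/L1/L2 = EFGH/B/- → run E
t=14: L0/L1/L2 = EFGH/B/- → run E
t=15: L0/L1/L2 = FGH/BE/- → run F
t=16: L0/L1/L2 = FGH/BE/- → run F
t=17: L0/L1/L2 = FGH/BE/- → run F
t=18: L0/L1/L2 = FGH/BE/- → run F
t=19: L0/L1/L2 = GH/BE/- → run G
t=20: L0/L1/L2 = GH/BE/- → run G
t=21: L0/L1/L2 = GH/BE/- → run G
t=22: L0/L1/L2 = GH/BE/- → run G
t=23: L0/L1/L2 = H/BEG/- → run H
t=24: L0/L1/L2 = H/BEG/- → run H
t=25: L0/L1/L2 = H/BEG/- → run H
t=26: L0/L1/L2 = -/BEG/- → run B
t=27: L0/L1/L2 = -/BEG/- → run B
t=28: L0/L1/L2 = -/EG/- → run E
t=29: L0/L1/L2 = -/EG/- → run E
t=30: L0/L1/L2 = -/EG/- → run E
t=31: L0/L1/L2 = -/EG/- → run E
t=32: L0/L1/L2 = -/G/- → run G
t=33: L0/L1/L2 = -/G/- → run G
t=34: L0/L1/L2 = -/G/- → run G
t=35: L0/L1/L2 = -/G/- → run G
t=36: (idle)
t=37: (idle)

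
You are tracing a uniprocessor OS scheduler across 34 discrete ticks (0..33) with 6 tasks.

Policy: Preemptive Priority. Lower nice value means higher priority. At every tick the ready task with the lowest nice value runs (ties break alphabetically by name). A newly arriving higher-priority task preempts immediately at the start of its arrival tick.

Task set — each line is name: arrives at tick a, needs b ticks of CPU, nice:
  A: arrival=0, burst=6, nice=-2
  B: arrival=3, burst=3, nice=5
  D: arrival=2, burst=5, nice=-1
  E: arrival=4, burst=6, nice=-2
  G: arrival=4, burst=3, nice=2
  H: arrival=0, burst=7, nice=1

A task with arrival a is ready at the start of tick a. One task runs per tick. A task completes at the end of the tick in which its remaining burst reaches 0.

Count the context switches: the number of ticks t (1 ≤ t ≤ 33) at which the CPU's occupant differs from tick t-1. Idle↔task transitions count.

t=0: ready={A,H} → run A
t=1: ready={A,H} → run A
t=2: ready={A,D,H} → run A
t=3: ready={A,B,D,H} → run A
t=4: ready={A,B,D,E,G,H} → run A
t=5: ready={A,B,D,E,G,H} → run A
t=6: ready={B,D,E,G,H} → run E
t=7: ready={B,D,E,G,H} → run E
t=8: ready={B,D,E,G,H} → run E
t=9: ready={B,D,E,G,H} → run E
t=10: ready={B,D,E,G,H} → run E
t=11: ready={B,D,E,G,H} → run E
t=12: ready={B,D,G,H} → run D
t=13: ready={B,D,G,H} → run D
t=14: ready={B,D,G,H} → run D
t=15: ready={B,D,G,H} → run D
t=16: ready={B,D,G,H} → run D
t=17: ready={B,G,H} → run H
t=18: ready={B,G,H} → run H
t=19: ready={B,G,H} → run H
t=20: ready={B,G,H} → run H
t=21: ready={B,G,H} → run H
t=22: ready={B,G,H} → run H
t=23: ready={B,G,H} → run H
t=24: ready={B,G} → run G
t=25: ready={B,G} → run G
t=26: ready={B,G} → run G
t=27: ready={B} → run B
t=28: ready={B} → run B
t=29: ready={B} → run B
t=30: (idle)
t=31: (idle)
t=32: (idle)
t=33: (idle)

context switches = 6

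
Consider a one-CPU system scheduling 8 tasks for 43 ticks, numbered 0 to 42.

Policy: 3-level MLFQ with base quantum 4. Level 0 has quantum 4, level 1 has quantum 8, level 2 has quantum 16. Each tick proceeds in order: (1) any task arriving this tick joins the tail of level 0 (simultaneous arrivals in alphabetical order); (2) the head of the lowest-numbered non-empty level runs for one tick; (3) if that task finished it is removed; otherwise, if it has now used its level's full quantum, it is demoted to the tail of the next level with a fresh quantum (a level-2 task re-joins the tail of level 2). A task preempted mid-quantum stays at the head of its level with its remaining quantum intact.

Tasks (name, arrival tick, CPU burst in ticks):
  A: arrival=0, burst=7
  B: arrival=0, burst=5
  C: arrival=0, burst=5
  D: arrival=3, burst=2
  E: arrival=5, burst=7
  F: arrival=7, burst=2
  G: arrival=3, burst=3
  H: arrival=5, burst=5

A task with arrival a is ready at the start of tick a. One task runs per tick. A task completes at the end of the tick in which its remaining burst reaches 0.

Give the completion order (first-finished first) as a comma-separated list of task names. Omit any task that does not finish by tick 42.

completion order = D, G, F, A, B, C, E, H

t=0: L0/L1/L2 = ABC/-/- → run A
t=1: L0/L1/L2 = ABC/-/- → run A
t=2: L0/L1/L2 = ABC/-/- → run A
t=3: L0/L1/L2 = ABCDG/-/- → run A
t=4: L0/L1/L2 = BCDG/A/- → run B
t=5: L0/L1/L2 = BCDGEH/A/- → run B
t=6: L0/L1/L2 = BCDGEH/A/- → run B
t=7: L0/L1/L2 = BCDGEHF/A/- → run B
t=8: L0/L1/L2 = CDGEHF/AB/- → run C
t=9: L0/L1/L2 = CDGEHF/AB/- → run C
t=10: L0/L1/L2 = CDGEHF/AB/- → run C
t=11: L0/L1/L2 = CDGEHF/AB/- → run C
t=12: L0/L1/L2 = DGEHF/ABC/- → run D
t=13: L0/L1/L2 = DGEHF/ABC/- → run D
t=14: L0/L1/L2 = GEHF/ABC/- → run G
t=15: L0/L1/L2 = GEHF/ABC/- → run G
t=16: L0/L1/L2 = GEHF/ABC/- → run G
t=17: L0/L1/L2 = EHF/ABC/- → run E
t=18: L0/L1/L2 = EHF/ABC/- → run E
t=19: L0/L1/L2 = EHF/ABC/- → run E
t=20: L0/L1/L2 = EHF/ABC/- → run E
t=21: L0/L1/L2 = HF/ABCE/- → run H
t=22: L0/L1/L2 = HF/ABCE/- → run H
t=23: L0/L1/L2 = HF/ABCE/- → run H
t=24: L0/L1/L2 = HF/ABCE/- → run H
t=25: L0/L1/L2 = F/ABCEH/- → run F
t=26: L0/L1/L2 = F/ABCEH/- → run F
t=27: L0/L1/L2 = -/ABCEH/- → run A
t=28: L0/L1/L2 = -/ABCEH/- → run A
t=29: L0/L1/L2 = -/ABCEH/- → run A
t=30: L0/L1/L2 = -/BCEH/- → run B
t=31: L0/L1/L2 = -/CEH/- → run C
t=32: L0/L1/L2 = -/EH/- → run E
t=33: L0/L1/L2 = -/EH/- → run E
t=34: L0/L1/L2 = -/EH/- → run E
t=35: L0/L1/L2 = -/H/- → run H
t=36: (idle)
t=37: (idle)
t=38: (idle)
t=39: (idle)
t=40: (idle)
t=41: (idle)
t=42: (idle)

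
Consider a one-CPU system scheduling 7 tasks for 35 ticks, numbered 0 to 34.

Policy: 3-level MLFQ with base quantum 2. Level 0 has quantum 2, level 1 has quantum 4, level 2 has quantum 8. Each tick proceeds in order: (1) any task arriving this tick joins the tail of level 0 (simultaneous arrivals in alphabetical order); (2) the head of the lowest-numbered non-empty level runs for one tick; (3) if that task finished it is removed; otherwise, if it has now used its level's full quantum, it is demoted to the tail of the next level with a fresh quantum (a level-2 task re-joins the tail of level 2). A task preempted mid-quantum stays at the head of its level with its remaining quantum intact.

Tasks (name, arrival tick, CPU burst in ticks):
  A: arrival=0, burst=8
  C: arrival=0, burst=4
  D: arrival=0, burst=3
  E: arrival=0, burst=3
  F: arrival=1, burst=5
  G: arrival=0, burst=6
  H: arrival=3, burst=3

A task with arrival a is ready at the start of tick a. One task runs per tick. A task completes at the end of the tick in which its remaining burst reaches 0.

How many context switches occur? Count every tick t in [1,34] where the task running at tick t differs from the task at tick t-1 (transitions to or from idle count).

t=0: L0/L1/L2 = ACDEG/-/- → run A
t=1: L0/L1/L2 = ACDEGF/-/- → run A
t=2: L0/L1/L2 = CDEGF/A/- → run C
t=3: L0/L1/L2 = CDEGFH/A/- → run C
t=4: L0/L1/L2 = DEGFH/AC/- → run D
t=5: L0/L1/L2 = DEGFH/AC/- → run D
t=6: L0/L1/L2 = EGFH/ACD/- → run E
t=7: L0/L1/L2 = EGFH/ACD/- → run E
t=8: L0/L1/L2 = GFH/ACDE/- → run G
t=9: L0/L1/L2 = GFH/ACDE/- → run G
t=10: L0/L1/L2 = FH/ACDEG/- → run F
t=11: L0/L1/L2 = FH/ACDEG/- → run F
t=12: L0/L1/L2 = H/ACDEGF/- → run H
t=13: L0/L1/L2 = H/ACDEGF/- → run H
t=14: L0/L1/L2 = -/ACDEGFH/- → run A
t=15: L0/L1/L2 = -/ACDEGFH/- → run A
t=16: L0/L1/L2 = -/ACDEGFH/- → run A
t=17: L0/L1/L2 = -/ACDEGFH/- → run A
t=18: L0/L1/L2 = -/CDEGFH/A → run C
t=19: L0/L1/L2 = -/CDEGFH/A → run C
t=20: L0/L1/L2 = -/DEGFH/A → run D
t=21: L0/L1/L2 = -/EGFH/A → run E
t=22: L0/L1/L2 = -/GFH/A → run G
t=23: L0/L1/L2 = -/GFH/A → run G
t=24: L0/L1/L2 = -/GFH/A → run G
t=25: L0/L1/L2 = -/GFH/A → run G
t=26: L0/L1/L2 = -/FH/A → run F
t=27: L0/L1/L2 = -/FH/A → run F
t=28: L0/L1/L2 = -/FH/A → run F
t=29: L0/L1/L2 = -/H/A → run H
t=30: L0/L1/L2 = -/-/A → run A
t=31: L0/L1/L2 = -/-/A → run A
t=32: (idle)
t=33: (idle)
t=34: (idle)

context switches = 15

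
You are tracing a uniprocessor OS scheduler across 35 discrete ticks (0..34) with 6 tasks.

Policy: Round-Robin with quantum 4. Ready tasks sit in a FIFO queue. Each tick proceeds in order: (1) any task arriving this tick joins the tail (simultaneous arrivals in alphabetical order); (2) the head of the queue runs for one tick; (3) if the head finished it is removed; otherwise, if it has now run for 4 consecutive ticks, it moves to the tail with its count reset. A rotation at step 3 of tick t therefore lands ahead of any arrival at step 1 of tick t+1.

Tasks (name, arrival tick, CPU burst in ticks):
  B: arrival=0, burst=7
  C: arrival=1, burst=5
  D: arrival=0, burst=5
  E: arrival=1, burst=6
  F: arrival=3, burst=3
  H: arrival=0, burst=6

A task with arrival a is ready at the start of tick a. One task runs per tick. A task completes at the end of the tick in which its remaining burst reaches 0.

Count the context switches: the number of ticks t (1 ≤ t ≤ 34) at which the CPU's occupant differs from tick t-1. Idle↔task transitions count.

t=0: queue=[B,D,H] q_used=0 → run B
t=1: queue=[B,D,H,C,E] q_used=1 → run B
t=2: queue=[B,D,H,C,E] q_used=2 → run B
t=3: queue=[B,D,H,C,E,F] q_used=3 → run B
t=4: queue=[D,H,C,E,F,B] q_used=0 → run D
t=5: queue=[D,H,C,E,F,B] q_used=1 → run D
t=6: queue=[D,H,C,E,F,B] q_used=2 → run D
t=7: queue=[D,H,C,E,F,B] q_used=3 → run D
t=8: queue=[H,C,E,F,B,D] q_used=0 → run H
t=9: queue=[H,C,E,F,B,D] q_used=1 → run H
t=10: queue=[H,C,E,F,B,D] q_used=2 → run H
t=11: queue=[H,C,E,F,B,D] q_used=3 → run H
t=12: queue=[C,E,F,B,D,H] q_used=0 → run C
t=13: queue=[C,E,F,B,D,H] q_used=1 → run C
t=14: queue=[C,E,F,B,D,H] q_used=2 → run C
t=15: queue=[C,E,F,B,D,H] q_used=3 → run C
t=16: queue=[E,F,B,D,H,C] q_used=0 → run E
t=17: queue=[E,F,B,D,H,C] q_used=1 → run E
t=18: queue=[E,F,B,D,H,C] q_used=2 → run E
t=19: queue=[E,F,B,D,H,C] q_used=3 → run E
t=20: queue=[F,B,D,H,C,E] q_used=0 → run F
t=21: queue=[F,B,D,H,C,E] q_used=1 → run F
t=22: queue=[F,B,D,H,C,E] q_used=2 → run F
t=23: queue=[B,D,H,C,E] q_used=0 → run B
t=24: queue=[B,D,H,C,E] q_used=1 → run B
t=25: queue=[B,D,H,C,E] q_used=2 → run B
t=26: queue=[D,H,C,E] q_used=0 → run D
t=27: queue=[H,C,E] q_used=0 → run H
t=28: queue=[H,C,E] q_used=1 → run H
t=29: queue=[C,E] q_used=0 → run C
t=30: queue=[E] q_used=0 → run E
t=31: queue=[E] q_used=1 → run E
t=32: (idle)
t=33: (idle)
t=34: (idle)

context switches = 11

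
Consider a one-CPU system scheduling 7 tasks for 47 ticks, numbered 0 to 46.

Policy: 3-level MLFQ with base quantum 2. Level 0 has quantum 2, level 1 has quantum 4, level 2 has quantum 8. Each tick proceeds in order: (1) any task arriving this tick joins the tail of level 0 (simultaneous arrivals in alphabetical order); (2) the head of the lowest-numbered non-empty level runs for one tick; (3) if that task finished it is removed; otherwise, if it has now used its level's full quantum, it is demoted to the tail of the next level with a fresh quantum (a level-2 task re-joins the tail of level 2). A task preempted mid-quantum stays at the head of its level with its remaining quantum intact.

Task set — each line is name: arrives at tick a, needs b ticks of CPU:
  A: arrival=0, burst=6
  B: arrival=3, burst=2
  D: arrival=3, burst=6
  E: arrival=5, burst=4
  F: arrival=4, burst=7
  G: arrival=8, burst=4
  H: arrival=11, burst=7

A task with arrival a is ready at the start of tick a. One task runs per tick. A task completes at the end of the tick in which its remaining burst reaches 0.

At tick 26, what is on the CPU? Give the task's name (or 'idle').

running at tick 26 = E

t=0: L0/L1/L2 = A/-/- → run A
t=1: L0/L1/L2 = A/-/- → run A
t=2: L0/L1/L2 = -/A/- → run A
t=3: L0/L1/L2 = BD/A/- → run B
t=4: L0/L1/L2 = BDF/A/- → run B
t=5: L0/L1/L2 = DFE/A/- → run D
t=6: L0/L1/L2 = DFE/A/- → run D
t=7: L0/L1/L2 = FE/AD/- → run F
t=8: L0/L1/L2 = FEG/AD/- → run F
t=9: L0/L1/L2 = EG/ADF/- → run E
t=10: L0/L1/L2 = EG/ADF/- → run E
t=11: L0/L1/L2 = GH/ADFE/- → run G
t=12: L0/L1/L2 = GH/ADFE/- → run G
t=13: L0/L1/L2 = H/ADFEG/- → run H
t=14: L0/L1/L2 = H/ADFEG/- → run H
t=15: L0/L1/L2 = -/ADFEGH/- → run A
t=16: L0/L1/L2 = -/ADFEGH/- → run A
t=17: L0/L1/L2 = -/ADFEGH/- → run A
t=18: L0/L1/L2 = -/DFEGH/- → run D
t=19: L0/L1/L2 = -/DFEGH/- → run D
t=20: L0/L1/L2 = -/DFEGH/- → run D
t=21: L0/L1/L2 = -/DFEGH/- → run D
t=22: L0/L1/L2 = -/FEGH/- → run F
t=23: L0/L1/L2 = -/FEGH/- → run F
t=24: L0/L1/L2 = -/FEGH/- → run F
t=25: L0/L1/L2 = -/FEGH/- → run F
t=26: L0/L1/L2 = -/EGH/F → run E
t=27: L0/L1/L2 = -/EGH/F → run E
t=28: L0/L1/L2 = -/GH/F → run G
t=29: L0/L1/L2 = -/GH/F → run G
t=30: L0/L1/L2 = -/H/F → run H
t=31: L0/L1/L2 = -/H/F → run H
t=32: L0/L1/L2 = -/H/F → run H
t=33: L0/L1/L2 = -/H/F → run H
t=34: L0/L1/L2 = -/-/FH → run F
t=35: L0/L1/L2 = -/-/H → run H
t=36: (idle)
t=37: (idle)
t=38: (idle)
t=39: (idle)
t=40: (idle)
t=41: (idle)
t=42: (idle)
t=43: (idle)
t=44: (idle)
t=45: (idle)
t=46: (idle)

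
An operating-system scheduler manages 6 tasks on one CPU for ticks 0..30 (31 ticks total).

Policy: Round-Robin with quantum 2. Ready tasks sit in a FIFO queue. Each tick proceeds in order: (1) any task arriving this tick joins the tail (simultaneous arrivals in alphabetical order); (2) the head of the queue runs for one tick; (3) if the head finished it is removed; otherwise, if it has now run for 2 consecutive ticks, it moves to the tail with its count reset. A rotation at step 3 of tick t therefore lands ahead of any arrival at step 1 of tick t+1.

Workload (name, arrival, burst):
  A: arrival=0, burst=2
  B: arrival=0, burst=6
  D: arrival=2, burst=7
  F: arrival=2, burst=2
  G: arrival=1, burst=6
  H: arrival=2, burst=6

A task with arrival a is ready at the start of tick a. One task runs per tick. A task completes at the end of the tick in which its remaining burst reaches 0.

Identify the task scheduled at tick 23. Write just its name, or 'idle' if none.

t=0: queue=[A,B] q_used=0 → run A
t=1: queue=[A,B,G] q_used=1 → run A
t=2: queue=[B,G,D,F,H] q_used=0 → run B
t=3: queue=[B,G,D,F,H] q_used=1 → run B
t=4: queue=[G,D,F,H,B] q_used=0 → run G
t=5: queue=[G,D,F,H,B] q_used=1 → run G
t=6: queue=[D,F,H,B,G] q_used=0 → run D
t=7: queue=[D,F,H,B,G] q_used=1 → run D
t=8: queue=[F,H,B,G,D] q_used=0 → run F
t=9: queue=[F,H,B,G,D] q_used=1 → run F
t=10: queue=[H,B,G,D] q_used=0 → run H
t=11: queue=[H,B,G,D] q_used=1 → run H
t=12: queue=[B,G,D,H] q_used=0 → run B
t=13: queue=[B,G,D,H] q_used=1 → run B
t=14: queue=[G,D,H,B] q_used=0 → run G
t=15: queue=[G,D,H,B] q_used=1 → run G
t=16: queue=[D,H,B,G] q_used=0 → run D
t=17: queue=[D,H,B,G] q_used=1 → run D
t=18: queue=[H,B,G,D] q_used=0 → run H
t=19: queue=[H,B,G,D] q_used=1 → run H
t=20: queue=[B,G,D,H] q_used=0 → run B
t=21: queue=[B,G,D,H] q_used=1 → run B
t=22: queue=[G,D,H] q_used=0 → run G
t=23: queue=[G,D,H] q_used=1 → run G
t=24: queue=[D,H] q_used=0 → run D
t=25: queue=[D,H] q_used=1 → run D
t=26: queue=[H,D] q_used=0 → run H
t=27: queue=[H,D] q_used=1 → run H
t=28: queue=[D] q_used=0 → run D
t=29: (idle)
t=30: (idle)

running at tick 23 = G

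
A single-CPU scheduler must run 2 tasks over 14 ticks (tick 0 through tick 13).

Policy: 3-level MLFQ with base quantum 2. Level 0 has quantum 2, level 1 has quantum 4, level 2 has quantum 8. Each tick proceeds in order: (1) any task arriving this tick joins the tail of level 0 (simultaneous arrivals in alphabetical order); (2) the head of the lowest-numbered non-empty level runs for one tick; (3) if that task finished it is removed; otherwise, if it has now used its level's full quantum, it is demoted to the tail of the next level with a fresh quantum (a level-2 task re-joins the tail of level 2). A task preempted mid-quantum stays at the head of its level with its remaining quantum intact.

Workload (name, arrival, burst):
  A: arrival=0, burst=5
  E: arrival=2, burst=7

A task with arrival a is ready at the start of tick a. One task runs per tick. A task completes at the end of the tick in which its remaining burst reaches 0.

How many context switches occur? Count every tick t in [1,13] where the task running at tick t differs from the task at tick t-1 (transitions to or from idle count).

context switches = 4

t=0: L0/L1/L2 = A/-/- → run A
t=1: L0/L1/L2 = A/-/- → run A
t=2: L0/L1/L2 = E/A/- → run E
t=3: L0/L1/L2 = E/A/- → run E
t=4: L0/L1/L2 = -/AE/- → run A
t=5: L0/L1/L2 = -/AE/- → run A
t=6: L0/L1/L2 = -/AE/- → run A
t=7: L0/L1/L2 = -/E/- → run E
t=8: L0/L1/L2 = -/E/- → run E
t=9: L0/L1/L2 = -/E/- → run E
t=10: L0/L1/L2 = -/E/- → run E
t=11: L0/L1/L2 = -/-/E → run E
t=12: (idle)
t=13: (idle)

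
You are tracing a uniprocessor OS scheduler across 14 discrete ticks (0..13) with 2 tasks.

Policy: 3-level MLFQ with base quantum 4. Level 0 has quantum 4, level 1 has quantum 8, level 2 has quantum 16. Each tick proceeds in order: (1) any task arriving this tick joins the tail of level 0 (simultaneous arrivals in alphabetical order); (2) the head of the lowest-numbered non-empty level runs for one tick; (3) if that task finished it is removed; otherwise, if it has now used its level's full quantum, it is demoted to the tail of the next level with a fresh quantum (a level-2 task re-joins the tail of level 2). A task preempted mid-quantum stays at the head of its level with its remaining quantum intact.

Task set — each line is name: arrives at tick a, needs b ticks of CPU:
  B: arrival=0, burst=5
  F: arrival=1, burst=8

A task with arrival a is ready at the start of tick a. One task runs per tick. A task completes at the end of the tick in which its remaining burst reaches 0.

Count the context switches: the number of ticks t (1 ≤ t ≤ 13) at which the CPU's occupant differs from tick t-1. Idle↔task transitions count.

context switches = 4

t=0: L0/L1/L2 = B/-/- → run B
t=1: L0/L1/L2 = BF/-/- → run B
t=2: L0/L1/L2 = BF/-/- → run B
t=3: L0/L1/L2 = BF/-/- → run B
t=4: L0/L1/L2 = F/B/- → run F
t=5: L0/L1/L2 = F/B/- → run F
t=6: L0/L1/L2 = F/B/- → run F
t=7: L0/L1/L2 = F/B/- → run F
t=8: L0/L1/L2 = -/BF/- → run B
t=9: L0/L1/L2 = -/F/- → run F
t=10: L0/L1/L2 = -/F/- → run F
t=11: L0/L1/L2 = -/F/- → run F
t=12: L0/L1/L2 = -/F/- → run F
t=13: (idle)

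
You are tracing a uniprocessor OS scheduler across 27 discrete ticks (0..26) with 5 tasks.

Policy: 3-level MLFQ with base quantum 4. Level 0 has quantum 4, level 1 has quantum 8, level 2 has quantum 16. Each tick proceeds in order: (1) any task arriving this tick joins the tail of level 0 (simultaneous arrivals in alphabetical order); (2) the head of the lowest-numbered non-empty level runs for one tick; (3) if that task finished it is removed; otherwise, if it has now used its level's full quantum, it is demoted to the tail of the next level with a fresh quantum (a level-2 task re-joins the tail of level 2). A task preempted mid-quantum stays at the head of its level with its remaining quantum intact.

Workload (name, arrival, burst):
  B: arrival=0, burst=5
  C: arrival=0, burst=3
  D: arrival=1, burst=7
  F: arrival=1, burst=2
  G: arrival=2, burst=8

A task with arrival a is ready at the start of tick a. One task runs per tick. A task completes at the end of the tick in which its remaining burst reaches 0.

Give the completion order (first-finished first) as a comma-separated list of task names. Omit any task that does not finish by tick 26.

t=0: L0/L1/L2 = BC/-/- → run B
t=1: L0/L1/L2 = BCDF/-/- → run B
t=2: L0/L1/L2 = BCDFG/-/- → run B
t=3: L0/L1/L2 = BCDFG/-/- → run B
t=4: L0/L1/L2 = CDFG/B/- → run C
t=5: L0/L1/L2 = CDFG/B/- → run C
t=6: L0/L1/L2 = CDFG/B/- → run C
t=7: L0/L1/L2 = DFG/B/- → run D
t=8: L0/L1/L2 = DFG/B/- → run D
t=9: L0/L1/L2 = DFG/B/- → run D
t=10: L0/L1/L2 = DFG/B/- → run D
t=11: L0/L1/L2 = FG/BD/- → run F
t=12: L0/L1/L2 = FG/BD/- → run F
t=13: L0/L1/L2 = G/BD/- → run G
t=14: L0/L1/L2 = G/BD/- → run G
t=15: L0/L1/L2 = G/BD/- → run G
t=16: L0/L1/L2 = G/BD/- → run G
t=17: L0/L1/L2 = -/BDG/- → run B
t=18: L0/L1/L2 = -/DG/- → run D
t=19: L0/L1/L2 = -/DG/- → run D
t=20: L0/L1/L2 = -/DG/- → run D
t=21: L0/L1/L2 = -/G/- → run G
t=22: L0/L1/L2 = -/G/- → run G
t=23: L0/L1/L2 = -/G/- → run G
t=24: L0/L1/L2 = -/G/- → run G
t=25: (idle)
t=26: (idle)

completion order = C, F, B, D, G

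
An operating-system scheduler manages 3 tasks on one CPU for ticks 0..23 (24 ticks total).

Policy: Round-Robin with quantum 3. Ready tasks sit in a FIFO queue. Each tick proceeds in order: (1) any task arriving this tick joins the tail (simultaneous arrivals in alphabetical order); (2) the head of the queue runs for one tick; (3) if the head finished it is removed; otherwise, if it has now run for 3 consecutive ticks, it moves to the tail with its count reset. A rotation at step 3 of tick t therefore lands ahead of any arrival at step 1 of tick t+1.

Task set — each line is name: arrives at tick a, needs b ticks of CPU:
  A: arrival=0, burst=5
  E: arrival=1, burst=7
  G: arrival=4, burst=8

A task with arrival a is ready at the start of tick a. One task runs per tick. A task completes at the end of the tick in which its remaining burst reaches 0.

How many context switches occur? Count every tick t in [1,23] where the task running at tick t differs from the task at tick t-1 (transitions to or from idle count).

context switches = 8

t=0: queue=[A] q_used=0 → run A
t=1: queue=[A,E] q_used=1 → run A
t=2: queue=[A,E] q_used=2 → run A
t=3: queue=[E,A] q_used=0 → run E
t=4: queue=[E,A,G] q_used=1 → run E
t=5: queue=[E,A,G] q_used=2 → run E
t=6: queue=[A,G,E] q_used=0 → run A
t=7: queue=[A,G,E] q_used=1 → run A
t=8: queue=[G,E] q_used=0 → run G
t=9: queue=[G,E] q_used=1 → run G
t=10: queue=[G,E] q_used=2 → run G
t=11: queue=[E,G] q_used=0 → run E
t=12: queue=[E,G] q_used=1 → run E
t=13: queue=[E,G] q_used=2 → run E
t=14: queue=[G,E] q_used=0 → run G
t=15: queue=[G,E] q_used=1 → run G
t=16: queue=[G,E] q_used=2 → run G
t=17: queue=[E,G] q_used=0 → run E
t=18: queue=[G] q_used=0 → run G
t=19: queue=[G] q_used=1 → run G
t=20: (idle)
t=21: (idle)
t=22: (idle)
t=23: (idle)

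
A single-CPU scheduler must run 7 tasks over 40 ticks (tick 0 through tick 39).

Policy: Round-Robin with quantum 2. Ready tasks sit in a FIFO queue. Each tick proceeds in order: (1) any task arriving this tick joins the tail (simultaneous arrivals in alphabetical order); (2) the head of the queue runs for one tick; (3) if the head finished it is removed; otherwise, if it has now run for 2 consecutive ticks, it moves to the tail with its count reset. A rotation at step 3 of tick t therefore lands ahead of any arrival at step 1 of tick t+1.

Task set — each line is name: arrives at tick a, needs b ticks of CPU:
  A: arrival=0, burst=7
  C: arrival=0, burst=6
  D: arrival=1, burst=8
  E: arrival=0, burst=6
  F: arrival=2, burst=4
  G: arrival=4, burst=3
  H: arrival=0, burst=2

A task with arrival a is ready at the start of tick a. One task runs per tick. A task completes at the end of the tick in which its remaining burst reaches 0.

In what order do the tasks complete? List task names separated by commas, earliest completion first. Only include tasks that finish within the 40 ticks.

completion order = H, F, C, G, E, A, D

t=0: queue=[A,C,E,H] q_used=0 → run A
t=1: queue=[A,C,E,H,D] q_used=1 → run A
t=2: queue=[C,E,H,D,A,F] q_used=0 → run C
t=3: queue=[C,E,H,D,A,F] q_used=1 → run C
t=4: queue=[E,H,D,A,F,C,G] q_used=0 → run E
t=5: queue=[E,H,D,A,F,C,G] q_used=1 → run E
t=6: queue=[H,D,A,F,C,G,E] q_used=0 → run H
t=7: queue=[H,D,A,F,C,G,E] q_used=1 → run H
t=8: queue=[D,A,F,C,G,E] q_used=0 → run D
t=9: queue=[D,A,F,C,G,E] q_used=1 → run D
t=10: queue=[A,F,C,G,E,D] q_used=0 → run A
t=11: queue=[A,F,C,G,E,D] q_used=1 → run A
t=12: queue=[F,C,G,E,D,A] q_used=0 → run F
t=13: queue=[F,C,G,E,D,A] q_used=1 → run F
t=14: queue=[C,G,E,D,A,F] q_used=0 → run C
t=15: queue=[C,G,E,D,A,F] q_used=1 → run C
t=16: queue=[G,E,D,A,F,C] q_used=0 → run G
t=17: queue=[G,E,D,A,F,C] q_used=1 → run G
t=18: queue=[E,D,A,F,C,G] q_used=0 → run E
t=19: queue=[E,D,A,F,C,G] q_used=1 → run E
t=20: queue=[D,A,F,C,G,E] q_used=0 → run D
t=21: queue=[D,A,F,C,G,E] q_used=1 → run D
t=22: queue=[A,F,C,G,E,D] q_used=0 → run A
t=23: queue=[A,F,C,G,E,D] q_used=1 → run A
t=24: queue=[F,C,G,E,D,A] q_used=0 → run F
t=25: queue=[F,C,G,E,D,A] q_used=1 → run F
t=26: queue=[C,G,E,D,A] q_used=0 → run C
t=27: queue=[C,G,E,D,A] q_used=1 → run C
t=28: queue=[G,E,D,A] q_used=0 → run G
t=29: queue=[E,D,A] q_used=0 → run E
t=30: queue=[E,D,A] q_used=1 → run E
t=31: queue=[D,A] q_used=0 → run D
t=32: queue=[D,A] q_used=1 → run D
t=33: queue=[A,D] q_used=0 → run A
t=34: queue=[D] q_used=0 → run D
t=35: queue=[D] q_used=1 → run D
t=36: (idle)
t=37: (idle)
t=38: (idle)
t=39: (idle)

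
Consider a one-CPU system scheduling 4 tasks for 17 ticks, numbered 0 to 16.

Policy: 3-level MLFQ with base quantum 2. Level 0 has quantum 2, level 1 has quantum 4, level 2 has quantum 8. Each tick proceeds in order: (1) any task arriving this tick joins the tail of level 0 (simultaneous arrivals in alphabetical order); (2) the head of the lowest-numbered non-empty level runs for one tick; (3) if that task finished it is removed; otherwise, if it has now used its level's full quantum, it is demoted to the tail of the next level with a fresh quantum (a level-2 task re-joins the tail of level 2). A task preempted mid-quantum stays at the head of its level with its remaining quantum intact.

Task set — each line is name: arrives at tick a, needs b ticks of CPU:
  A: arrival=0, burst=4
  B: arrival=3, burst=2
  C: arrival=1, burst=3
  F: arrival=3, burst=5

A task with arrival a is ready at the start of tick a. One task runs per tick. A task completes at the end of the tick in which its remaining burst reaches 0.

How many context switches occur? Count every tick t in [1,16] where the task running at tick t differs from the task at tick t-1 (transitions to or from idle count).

t=0: L0/L1/L2 = A/-/- → run A
t=1: L0/L1/L2 = AC/-/- → run A
t=2: L0/L1/L2 = C/A/- → run C
t=3: L0/L1/L2 = CBF/A/- → run C
t=4: L0/L1/L2 = BF/AC/- → run B
t=5: L0/L1/L2 = BF/AC/- → run B
t=6: L0/L1/L2 = F/AC/- → run F
t=7: L0/L1/L2 = F/AC/- → run F
t=8: L0/L1/L2 = -/ACF/- → run A
t=9: L0/L1/L2 = -/ACF/- → run A
t=10: L0/L1/L2 = -/CF/- → run C
t=11: L0/L1/L2 = -/F/- → run F
t=12: L0/L1/L2 = -/F/- → run F
t=13: L0/L1/L2 = -/F/- → run F
t=14: (idle)
t=15: (idle)
t=16: (idle)

context switches = 7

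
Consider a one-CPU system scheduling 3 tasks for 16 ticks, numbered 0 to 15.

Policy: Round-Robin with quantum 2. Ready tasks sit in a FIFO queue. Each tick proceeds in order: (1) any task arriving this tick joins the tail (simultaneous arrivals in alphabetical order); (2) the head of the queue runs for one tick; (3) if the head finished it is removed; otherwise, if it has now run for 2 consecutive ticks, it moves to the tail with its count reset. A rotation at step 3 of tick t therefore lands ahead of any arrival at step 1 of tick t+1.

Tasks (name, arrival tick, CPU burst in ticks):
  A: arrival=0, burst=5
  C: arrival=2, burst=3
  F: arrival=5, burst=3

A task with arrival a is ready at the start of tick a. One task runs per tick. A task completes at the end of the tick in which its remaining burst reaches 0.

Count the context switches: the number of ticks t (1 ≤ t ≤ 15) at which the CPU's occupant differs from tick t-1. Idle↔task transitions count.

context switches = 6

t=0: queue=[A] q_used=0 → run A
t=1: queue=[A] q_used=1 → run A
t=2: queue=[A,C] q_used=0 → run A
t=3: queue=[A,C] q_used=1 → run A
t=4: queue=[C,A] q_used=0 → run C
t=5: queue=[C,A,F] q_used=1 → run C
t=6: queue=[A,F,C] q_used=0 → run A
t=7: queue=[F,C] q_used=0 → run F
t=8: queue=[F,C] q_used=1 → run F
t=9: queue=[C,F] q_used=0 → run C
t=10: queue=[F] q_used=0 → run F
t=11: (idle)
t=12: (idle)
t=13: (idle)
t=14: (idle)
t=15: (idle)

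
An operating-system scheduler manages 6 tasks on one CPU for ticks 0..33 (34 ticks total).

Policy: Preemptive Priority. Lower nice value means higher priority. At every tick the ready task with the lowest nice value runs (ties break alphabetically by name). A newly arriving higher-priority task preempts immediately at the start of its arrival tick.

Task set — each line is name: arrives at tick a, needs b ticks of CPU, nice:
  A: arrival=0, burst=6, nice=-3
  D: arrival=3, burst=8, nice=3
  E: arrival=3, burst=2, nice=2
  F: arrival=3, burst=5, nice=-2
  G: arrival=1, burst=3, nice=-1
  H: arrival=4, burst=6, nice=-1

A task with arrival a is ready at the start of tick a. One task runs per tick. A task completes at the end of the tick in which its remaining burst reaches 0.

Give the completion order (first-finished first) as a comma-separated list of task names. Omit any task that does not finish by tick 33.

completion order = A, F, G, H, E, D

t=0: ready={A} → run A
t=1: ready={A,G} → run A
t=2: ready={A,G} → run A
t=3: ready={A,D,E,F,G} → run A
t=4: ready={A,D,E,F,G,H} → run A
t=5: ready={A,D,E,F,G,H} → run A
t=6: ready={D,E,F,G,H} → run F
t=7: ready={D,E,F,G,H} → run F
t=8: ready={D,E,F,G,H} → run F
t=9: ready={D,E,F,G,H} → run F
t=10: ready={D,E,F,G,H} → run F
t=11: ready={D,E,G,H} → run G
t=12: ready={D,E,G,H} → run G
t=13: ready={D,E,G,H} → run G
t=14: ready={D,E,H} → run H
t=15: ready={D,E,H} → run H
t=16: ready={D,E,H} → run H
t=17: ready={D,E,H} → run H
t=18: ready={D,E,H} → run H
t=19: ready={D,E,H} → run H
t=20: ready={D,E} → run E
t=21: ready={D,E} → run E
t=22: ready={D} → run D
t=23: ready={D} → run D
t=24: ready={D} → run D
t=25: ready={D} → run D
t=26: ready={D} → run D
t=27: ready={D} → run D
t=28: ready={D} → run D
t=29: ready={D} → run D
t=30: (idle)
t=31: (idle)
t=32: (idle)
t=33: (idle)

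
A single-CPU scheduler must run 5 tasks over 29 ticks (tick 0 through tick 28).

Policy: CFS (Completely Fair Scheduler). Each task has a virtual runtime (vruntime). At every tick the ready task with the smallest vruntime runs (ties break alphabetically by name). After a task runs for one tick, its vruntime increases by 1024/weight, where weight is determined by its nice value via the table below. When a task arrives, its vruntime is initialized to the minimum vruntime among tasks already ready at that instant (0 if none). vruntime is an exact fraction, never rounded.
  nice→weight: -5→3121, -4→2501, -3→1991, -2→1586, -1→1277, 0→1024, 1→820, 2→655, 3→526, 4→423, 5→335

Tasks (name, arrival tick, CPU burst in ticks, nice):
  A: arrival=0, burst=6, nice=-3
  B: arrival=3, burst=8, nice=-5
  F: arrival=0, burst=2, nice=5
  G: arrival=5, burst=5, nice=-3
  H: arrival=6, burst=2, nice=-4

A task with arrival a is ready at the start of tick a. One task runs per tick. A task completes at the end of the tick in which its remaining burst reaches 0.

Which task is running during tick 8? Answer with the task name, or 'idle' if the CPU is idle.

t=0: vr[A=0 F=0] → run A
t=1: vr[A=1024/1991 F=0] → run F
t=2: vr[A=1024/1991 F=1024/335] → run A
t=3: vr[A=2048/1991 B=2048/1991 F=1024/335] → run A
t=4: vr[A=3072/1991 B=2048/1991 F=1024/335] → run B
t=5: vr[A=3072/1991 B=8430592/6213911 F=1024/335 G=8430592/6213911] → run B
t=6: vr[A=3072/1991 B=10469376/6213911 F=1024/335 G=8430592/6213911 H=8430592/6213911] → run G
t=7: vr[A=3072/1991 B=10469376/6213911 F=1024/335 G=11626496/6213911 H=8430592/6213911] → run H
t=8: vr[A=3072/1991 B=10469376/6213911 F=1024/335 G=11626496/6213911 H=27447955456/15540991411] → run A
t=9: vr[A=4096/1991 B=10469376/6213911 F=1024/335 G=11626496/6213911 H=27447955456/15540991411] → run B
t=10: vr[A=4096/1991 B=12508160/6213911 F=1024/335 G=11626496/6213911 H=27447955456/15540991411] → run H
t=11: vr[A=4096/1991 B=12508160/6213911 F=1024/335 G=11626496/6213911] → run G
t=12: vr[A=4096/1991 B=12508160/6213911 F=1024/335 G=14822400/6213911] → run B
t=13: vr[A=4096/1991 B=14546944/6213911 F=1024/335 G=14822400/6213911] → run A
t=14: vr[A=5120/1991 B=14546944/6213911 F=1024/335 G=14822400/6213911] → run B
t=15: vr[A=5120/1991 B=16585728/6213911 F=1024/335 G=14822400/6213911] → run G
t=16: vr[A=5120/1991 B=16585728/6213911 F=1024/335 G=18018304/6213911] → run A
t=17: vr[B=16585728/6213911 F=1024/335 G=18018304/6213911] → run B
t=18: vr[B=18624512/6213911 F=1024/335 G=18018304/6213911] → run G
t=19: vr[B=18624512/6213911 F=1024/335 G=21214208/6213911] → run B
t=20: vr[B=20663296/6213911 F=1024/335 G=21214208/6213911] → run F
t=21: vr[B=20663296/6213911 G=21214208/6213911] → run B
t=22: vr[G=21214208/6213911] → run G
t=23: (idle)
t=24: (idle)
t=25: (idle)
t=26: (idle)
t=27: (idle)
t=28: (idle)

running at tick 8 = A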